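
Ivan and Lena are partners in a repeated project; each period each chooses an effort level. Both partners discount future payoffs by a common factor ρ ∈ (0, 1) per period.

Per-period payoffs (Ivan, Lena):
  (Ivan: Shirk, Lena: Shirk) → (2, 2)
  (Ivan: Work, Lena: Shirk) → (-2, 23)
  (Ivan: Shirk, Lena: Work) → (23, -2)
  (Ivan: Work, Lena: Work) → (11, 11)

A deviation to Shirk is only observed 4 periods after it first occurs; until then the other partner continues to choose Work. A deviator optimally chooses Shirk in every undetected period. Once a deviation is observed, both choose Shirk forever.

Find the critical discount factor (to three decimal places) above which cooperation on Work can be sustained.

0.869

A deviator earns 23 for 4 periods, then 2 forever; cooperating earns 11 forever. Multiplying the IC by (1−ρ):
11 ≥ 23(1−ρ^4) + 2ρ^4, so 21·ρ^4 ≥ 12 and ρ^4 ≥ 4/7.
ρ ≥ (4/7)^(1/4) ≈ 0.869.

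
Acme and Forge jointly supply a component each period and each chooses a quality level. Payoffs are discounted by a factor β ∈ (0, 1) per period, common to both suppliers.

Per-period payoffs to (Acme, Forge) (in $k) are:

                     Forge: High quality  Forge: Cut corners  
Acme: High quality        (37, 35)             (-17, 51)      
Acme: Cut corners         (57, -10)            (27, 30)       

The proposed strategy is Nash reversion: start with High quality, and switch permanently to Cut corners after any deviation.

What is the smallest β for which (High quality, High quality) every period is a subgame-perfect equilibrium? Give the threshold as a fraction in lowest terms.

16/21

For Acme: deviation gain 57−37 = 20, per-period punishment loss 37−27 = 10. IC gives β ≥ 20/30 = 2/3.
For Forge: gain 16, loss 5 per period, so β ≥ 16/21.
The tighter constraint is Forge's, so cooperation needs β ≥ 16/21.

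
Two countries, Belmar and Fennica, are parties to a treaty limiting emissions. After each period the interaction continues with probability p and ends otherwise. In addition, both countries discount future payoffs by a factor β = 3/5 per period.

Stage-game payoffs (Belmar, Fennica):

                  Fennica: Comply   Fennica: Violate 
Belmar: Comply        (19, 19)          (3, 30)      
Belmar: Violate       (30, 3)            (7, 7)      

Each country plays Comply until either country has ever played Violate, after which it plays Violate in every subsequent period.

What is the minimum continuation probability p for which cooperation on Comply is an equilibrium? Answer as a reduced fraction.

With continuation probability p and discount β, the effective per-period discount factor is βp.
Grim-trigger IC: βp ≥ (30−19)/(30−7) = 11/23.
So p ≥ (11/23)/(3/5) = 55/69.

55/69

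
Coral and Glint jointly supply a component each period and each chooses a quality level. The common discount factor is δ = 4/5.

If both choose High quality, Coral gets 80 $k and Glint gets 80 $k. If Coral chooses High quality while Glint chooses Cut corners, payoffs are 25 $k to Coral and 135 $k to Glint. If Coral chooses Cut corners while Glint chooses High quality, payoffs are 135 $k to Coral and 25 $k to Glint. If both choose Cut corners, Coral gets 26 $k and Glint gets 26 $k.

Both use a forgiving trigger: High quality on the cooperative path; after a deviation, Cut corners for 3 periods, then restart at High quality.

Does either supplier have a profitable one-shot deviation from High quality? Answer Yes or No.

No

A one-shot deviation gives 135 now, then 26 for 3 periods, then back to 80.
Gain from deviating: (135−80) today; loss: (80−26) in each of the next 3 periods.
No-deviation condition: (80−26)(δ+…+δ^3) ≥ 135−80, i.e. δ+…+δ^3 ≥ 55/54.
At δ = 4/5: δ+…+δ^3 = 1.9520 ≥ 1.0185.
So cooperation is sustainable.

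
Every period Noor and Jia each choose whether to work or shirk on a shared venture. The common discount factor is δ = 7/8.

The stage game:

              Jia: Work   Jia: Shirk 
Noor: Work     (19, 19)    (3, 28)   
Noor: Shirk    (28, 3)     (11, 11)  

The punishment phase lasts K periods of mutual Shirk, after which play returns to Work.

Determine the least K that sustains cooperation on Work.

2

IC: δ(1−δ^K)/(1−δ) ≥ (28−19)/(19−11) = 9/8.
With δ = 7/8: need 1 − δ^K ≥ 9/8·(1−7/8)/(7/8), i.e. δ^K ≤ 0.8393.
Since (7/8)^1 = 0.8750 and (7/8)^2 = 0.7656, the smallest such K is 2.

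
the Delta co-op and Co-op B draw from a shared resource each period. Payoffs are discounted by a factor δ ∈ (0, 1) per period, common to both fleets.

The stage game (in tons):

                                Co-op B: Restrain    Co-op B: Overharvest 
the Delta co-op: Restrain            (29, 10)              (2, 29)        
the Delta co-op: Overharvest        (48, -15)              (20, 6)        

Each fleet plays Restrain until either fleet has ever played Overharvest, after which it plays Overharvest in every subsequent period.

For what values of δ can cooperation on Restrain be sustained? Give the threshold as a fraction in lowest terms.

the Delta co-op's threshold: (48−29)/(48−20) = 19/28.
Co-op B's threshold: (29−10)/(29−6) = 19/23.
19/28 < 19/23, so Co-op B binds and δ* = 19/23.

19/23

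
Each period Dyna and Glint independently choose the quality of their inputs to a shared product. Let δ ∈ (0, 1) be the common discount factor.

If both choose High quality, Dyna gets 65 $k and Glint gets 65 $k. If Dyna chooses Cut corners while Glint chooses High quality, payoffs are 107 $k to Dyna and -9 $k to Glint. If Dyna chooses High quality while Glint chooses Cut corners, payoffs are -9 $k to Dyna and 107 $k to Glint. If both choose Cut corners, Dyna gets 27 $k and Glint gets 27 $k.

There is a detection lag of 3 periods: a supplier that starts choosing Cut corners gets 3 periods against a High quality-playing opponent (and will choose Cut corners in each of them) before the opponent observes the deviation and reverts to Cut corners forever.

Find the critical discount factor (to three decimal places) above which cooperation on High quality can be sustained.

The best deviation is to choose Cut corners for all 3 undetected periods, earning 107 each, then 27 forever once detected.
Deviation value: 107(1−δ^3)/(1−δ) + 27δ^3/(1−δ); cooperation value: 65/(1−δ).
IC: 65 ≥ 107(1−δ^3) + 27δ^3 = 107 − 80δ^3.
So δ^3 ≥ 42/80 = 21/40, giving δ ≥ (21/40)^(1/3) ≈ 0.807.

0.807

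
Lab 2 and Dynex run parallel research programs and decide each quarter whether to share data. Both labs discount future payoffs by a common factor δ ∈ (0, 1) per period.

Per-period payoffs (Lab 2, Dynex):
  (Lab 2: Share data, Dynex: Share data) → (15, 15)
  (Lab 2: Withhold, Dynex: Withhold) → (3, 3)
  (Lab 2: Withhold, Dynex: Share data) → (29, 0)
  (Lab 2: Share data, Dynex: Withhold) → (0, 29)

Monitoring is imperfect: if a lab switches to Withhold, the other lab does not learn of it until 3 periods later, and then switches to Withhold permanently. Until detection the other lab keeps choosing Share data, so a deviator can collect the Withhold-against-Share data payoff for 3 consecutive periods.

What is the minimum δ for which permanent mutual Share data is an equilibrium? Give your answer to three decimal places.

Deviating for the 3 undetected periods gains 29−15 = 14 per period over cooperation, then loses 15−3 = 12 per period forever once punishment starts.
Gain: 14(1 + δ + … + δ^2); loss: 12·δ^3/(1−δ).
No profitable deviation ⇔ 14(1−δ^3) ≤ 12·δ^3, i.e. δ^3 ≥ 14/(14+12) = 7/13.
Hence δ ≥ (7/13)^(1/3) ≈ 0.814.

0.814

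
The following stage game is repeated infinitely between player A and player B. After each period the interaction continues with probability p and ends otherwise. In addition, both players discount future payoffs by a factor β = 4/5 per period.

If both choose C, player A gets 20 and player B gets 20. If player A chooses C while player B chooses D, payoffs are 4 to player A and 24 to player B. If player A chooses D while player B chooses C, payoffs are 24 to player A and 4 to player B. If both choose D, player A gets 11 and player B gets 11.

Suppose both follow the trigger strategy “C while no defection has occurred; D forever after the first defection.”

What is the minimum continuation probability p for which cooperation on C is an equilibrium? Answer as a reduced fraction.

5/13

Expected continuation weight on next period's payoff is β·p = 4/5·p, which plays the role of the discount factor.
Cooperation requires 4/5·p ≥ (24−20)/(24−11) = 4/13, hence p ≥ 5/13.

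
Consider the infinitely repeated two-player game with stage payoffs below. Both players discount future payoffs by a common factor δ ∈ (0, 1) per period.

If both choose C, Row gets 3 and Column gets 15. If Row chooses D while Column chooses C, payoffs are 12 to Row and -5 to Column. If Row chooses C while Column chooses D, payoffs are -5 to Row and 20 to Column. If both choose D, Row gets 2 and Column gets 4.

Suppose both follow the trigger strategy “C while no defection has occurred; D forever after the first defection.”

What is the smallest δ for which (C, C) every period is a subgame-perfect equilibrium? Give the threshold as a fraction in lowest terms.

For Row: deviation gain 12−3 = 9, per-period punishment loss 3−2 = 1. IC gives δ ≥ 9/10.
For Column: gain 5, loss 11 per period, so δ ≥ 5/16.
The tighter constraint is Row's, so cooperation needs δ ≥ 9/10.

9/10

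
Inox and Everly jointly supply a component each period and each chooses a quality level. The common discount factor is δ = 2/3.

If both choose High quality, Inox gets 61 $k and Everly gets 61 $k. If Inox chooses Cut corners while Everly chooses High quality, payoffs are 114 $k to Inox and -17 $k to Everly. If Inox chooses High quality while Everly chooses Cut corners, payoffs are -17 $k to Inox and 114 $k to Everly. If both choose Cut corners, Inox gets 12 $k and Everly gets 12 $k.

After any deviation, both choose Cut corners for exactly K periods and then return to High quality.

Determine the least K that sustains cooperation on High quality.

No profitable deviation requires (61−12)(δ+…+δ^K) ≥ 114−61, i.e. δ+…+δ^K ≥ 53/49 ≈ 1.0816.
With δ = 2/3, the partial sums are K=1: 0.6667, K=2: 1.1111.
K = 2 is the first length at which the sum reaches 1.0816.

2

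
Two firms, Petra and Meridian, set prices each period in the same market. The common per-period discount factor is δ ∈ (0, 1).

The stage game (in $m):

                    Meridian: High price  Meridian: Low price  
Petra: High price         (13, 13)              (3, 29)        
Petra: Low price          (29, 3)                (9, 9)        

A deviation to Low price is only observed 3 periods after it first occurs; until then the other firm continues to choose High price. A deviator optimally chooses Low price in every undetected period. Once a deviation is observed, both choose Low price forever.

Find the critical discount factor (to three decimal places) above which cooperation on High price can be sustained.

0.928

A deviator earns 29 for 3 periods, then 9 forever; cooperating earns 13 forever. Multiplying the IC by (1−δ):
13 ≥ 29(1−δ^3) + 9δ^3, so 20·δ^3 ≥ 16 and δ^3 ≥ 4/5.
δ ≥ (4/5)^(1/3) ≈ 0.928.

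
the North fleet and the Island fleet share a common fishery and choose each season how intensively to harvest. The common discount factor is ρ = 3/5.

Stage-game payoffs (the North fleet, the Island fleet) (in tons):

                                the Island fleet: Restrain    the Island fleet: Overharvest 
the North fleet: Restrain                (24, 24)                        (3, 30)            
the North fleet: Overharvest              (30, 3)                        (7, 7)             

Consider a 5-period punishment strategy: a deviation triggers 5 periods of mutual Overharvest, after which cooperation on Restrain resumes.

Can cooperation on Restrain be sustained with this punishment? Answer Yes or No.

Comparing payoff streams over the 6 periods until play realigns: cooperate → 24(1+ρ+…+ρ^5); deviate → 30 + 7(ρ+…+ρ^5).
Cooperation is sustained iff (24−7)(ρ+…+ρ^5) ≥ 30−24.
ρ+…+ρ^5 = 3/5·(1−(3/5)^5)/(1−3/5) = 1.3834, and (30−24)/(24−7) = 0.3529.
1.3834 ≥ 0.3529, so cooperation is sustainable.

Yes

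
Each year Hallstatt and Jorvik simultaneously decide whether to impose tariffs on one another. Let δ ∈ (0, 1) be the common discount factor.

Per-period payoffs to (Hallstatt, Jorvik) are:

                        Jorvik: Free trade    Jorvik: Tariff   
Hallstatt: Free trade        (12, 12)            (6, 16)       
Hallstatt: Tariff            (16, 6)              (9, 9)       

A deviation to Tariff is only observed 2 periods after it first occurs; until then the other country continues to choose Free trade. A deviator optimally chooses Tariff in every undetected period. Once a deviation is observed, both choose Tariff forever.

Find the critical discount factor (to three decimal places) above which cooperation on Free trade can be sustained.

0.756

The best deviation is to choose Tariff for all 2 undetected periods, earning 16 each, then 9 forever once detected.
Deviation value: 16(1−δ^2)/(1−δ) + 9δ^2/(1−δ); cooperation value: 12/(1−δ).
IC: 12 ≥ 16(1−δ^2) + 9δ^2 = 16 − 7δ^2.
So δ^2 ≥ 4/7, giving δ ≥ (4/7)^(1/2) ≈ 0.756.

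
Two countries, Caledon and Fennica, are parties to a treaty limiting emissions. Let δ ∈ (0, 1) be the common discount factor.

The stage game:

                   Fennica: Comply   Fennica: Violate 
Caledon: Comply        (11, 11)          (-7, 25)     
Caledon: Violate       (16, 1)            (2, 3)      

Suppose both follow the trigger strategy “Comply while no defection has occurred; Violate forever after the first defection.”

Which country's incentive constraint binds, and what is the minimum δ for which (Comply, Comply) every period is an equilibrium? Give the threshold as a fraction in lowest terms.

Fennica; δ ≥ 7/11

Caledon: cooperation gives 11 each period; deviation gives 16 once then 2 forever.
  11/(1−δ) ≥ 16 + 2δ/(1−δ) ⇒ δ ≥ 5/14.
Fennica: cooperation gives 11 each period; deviation gives 25 once then 3 forever.
  δ ≥ 14/22 = 7/11.
Both must hold, so the binding constraint is Fennica's: δ ≥ 7/11.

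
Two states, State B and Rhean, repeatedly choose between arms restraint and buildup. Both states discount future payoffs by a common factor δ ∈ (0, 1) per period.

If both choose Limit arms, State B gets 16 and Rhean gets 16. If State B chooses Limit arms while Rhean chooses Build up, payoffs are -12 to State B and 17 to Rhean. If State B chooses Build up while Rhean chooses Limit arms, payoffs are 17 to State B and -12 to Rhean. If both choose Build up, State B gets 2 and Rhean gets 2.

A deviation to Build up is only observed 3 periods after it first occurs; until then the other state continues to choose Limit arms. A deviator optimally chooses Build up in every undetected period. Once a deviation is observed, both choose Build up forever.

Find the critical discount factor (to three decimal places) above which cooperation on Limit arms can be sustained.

Deviating for the 3 undetected periods gains 17−16 = 1 per period over cooperation, then loses 16−2 = 14 per period forever once punishment starts.
Gain: 1(1 + δ + … + δ^2); loss: 14·δ^3/(1−δ).
No profitable deviation ⇔ 1(1−δ^3) ≤ 14·δ^3, i.e. δ^3 ≥ 1/(1+14) = 1/15.
Hence δ ≥ (1/15)^(1/3) ≈ 0.405.

0.405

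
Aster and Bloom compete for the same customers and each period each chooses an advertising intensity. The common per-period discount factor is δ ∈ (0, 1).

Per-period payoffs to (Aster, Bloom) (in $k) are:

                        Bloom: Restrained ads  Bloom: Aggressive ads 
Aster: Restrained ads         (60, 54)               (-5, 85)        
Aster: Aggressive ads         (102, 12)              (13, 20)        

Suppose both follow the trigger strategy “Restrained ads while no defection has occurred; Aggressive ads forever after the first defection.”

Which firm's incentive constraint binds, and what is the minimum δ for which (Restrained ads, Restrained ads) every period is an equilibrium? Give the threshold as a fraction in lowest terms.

For Aster: deviation gain 102−60 = 42, per-period punishment loss 60−13 = 47. IC gives δ ≥ 42/89.
For Bloom: gain 31, loss 34 per period, so δ ≥ 31/65.
The tighter constraint is Bloom's, so cooperation needs δ ≥ 31/65.

Bloom; δ ≥ 31/65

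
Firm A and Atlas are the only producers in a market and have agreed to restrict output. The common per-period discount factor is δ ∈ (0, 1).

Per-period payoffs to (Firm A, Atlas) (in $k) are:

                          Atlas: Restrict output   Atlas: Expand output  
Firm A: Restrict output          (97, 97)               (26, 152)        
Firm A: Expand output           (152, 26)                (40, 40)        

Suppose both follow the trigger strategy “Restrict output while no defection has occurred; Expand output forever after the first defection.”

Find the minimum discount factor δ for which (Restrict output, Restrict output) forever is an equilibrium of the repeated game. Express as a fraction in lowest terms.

97/(1−δ) ≥ 152 + 40δ/(1−δ)
97 ≥ 152 − 112δ
δ ≥ 55/112.

55/112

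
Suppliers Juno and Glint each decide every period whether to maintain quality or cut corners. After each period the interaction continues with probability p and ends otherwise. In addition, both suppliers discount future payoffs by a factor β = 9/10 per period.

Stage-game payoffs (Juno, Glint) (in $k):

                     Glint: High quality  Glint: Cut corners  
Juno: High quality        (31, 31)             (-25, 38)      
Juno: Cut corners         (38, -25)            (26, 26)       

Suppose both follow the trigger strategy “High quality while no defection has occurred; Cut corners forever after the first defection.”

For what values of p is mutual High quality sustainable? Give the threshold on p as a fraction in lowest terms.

35/54

Expected continuation weight on next period's payoff is β·p = 9/10·p, which plays the role of the discount factor.
Cooperation requires 9/10·p ≥ (38−31)/(38−26) = 7/12, hence p ≥ 35/54.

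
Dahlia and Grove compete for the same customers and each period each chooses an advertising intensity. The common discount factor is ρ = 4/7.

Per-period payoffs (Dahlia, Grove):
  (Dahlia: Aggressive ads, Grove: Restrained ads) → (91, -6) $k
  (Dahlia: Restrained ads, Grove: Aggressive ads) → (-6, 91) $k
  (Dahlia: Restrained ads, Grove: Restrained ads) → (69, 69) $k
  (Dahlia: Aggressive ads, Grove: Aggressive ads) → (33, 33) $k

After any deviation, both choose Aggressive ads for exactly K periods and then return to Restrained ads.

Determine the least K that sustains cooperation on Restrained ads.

IC: ρ(1−ρ^K)/(1−ρ) ≥ (91−69)/(69−33) = 11/18.
With ρ = 4/7: need 1 − ρ^K ≥ 11/18·(1−4/7)/(4/7), i.e. ρ^K ≤ 0.5417.
Since (4/7)^1 = 0.5714 and (4/7)^2 = 0.3265, the smallest such K is 2.

2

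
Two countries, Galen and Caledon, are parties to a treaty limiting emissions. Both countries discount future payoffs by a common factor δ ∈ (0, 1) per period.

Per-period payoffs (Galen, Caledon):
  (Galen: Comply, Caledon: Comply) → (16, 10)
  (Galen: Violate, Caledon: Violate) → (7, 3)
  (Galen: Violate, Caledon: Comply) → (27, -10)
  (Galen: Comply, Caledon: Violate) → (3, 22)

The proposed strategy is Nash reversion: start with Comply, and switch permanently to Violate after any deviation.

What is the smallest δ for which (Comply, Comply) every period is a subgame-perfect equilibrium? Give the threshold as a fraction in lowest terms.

12/19

Galen's threshold: (27−16)/(27−7) = 11/20.
Caledon's threshold: (22−10)/(22−3) = 12/19.
11/20 < 12/19, so Caledon binds and δ* = 12/19.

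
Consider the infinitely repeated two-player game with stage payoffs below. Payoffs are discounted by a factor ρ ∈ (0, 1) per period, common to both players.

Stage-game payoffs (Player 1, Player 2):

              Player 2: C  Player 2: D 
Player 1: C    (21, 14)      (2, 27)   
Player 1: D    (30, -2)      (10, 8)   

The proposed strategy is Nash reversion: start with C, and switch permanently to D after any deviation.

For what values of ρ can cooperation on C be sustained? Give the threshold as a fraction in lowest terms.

13/19

Player 1: cooperation gives 21 each period; deviation gives 30 once then 10 forever.
  21/(1−ρ) ≥ 30 + 10ρ/(1−ρ) ⇒ ρ ≥ 9/20.
Player 2: cooperation gives 14 each period; deviation gives 27 once then 8 forever.
  ρ ≥ 13/19.
Both must hold, so the binding constraint is Player 2's: ρ ≥ 13/19.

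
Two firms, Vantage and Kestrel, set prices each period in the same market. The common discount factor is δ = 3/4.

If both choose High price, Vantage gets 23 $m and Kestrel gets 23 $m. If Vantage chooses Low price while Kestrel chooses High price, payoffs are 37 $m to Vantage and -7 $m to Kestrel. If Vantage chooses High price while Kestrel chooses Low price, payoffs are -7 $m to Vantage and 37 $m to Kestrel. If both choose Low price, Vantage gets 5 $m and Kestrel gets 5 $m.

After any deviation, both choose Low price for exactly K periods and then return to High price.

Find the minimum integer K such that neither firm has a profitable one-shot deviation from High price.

2

IC: δ(1−δ^K)/(1−δ) ≥ (37−23)/(23−5) = 7/9.
With δ = 3/4: need 1 − δ^K ≥ 7/9·(1−3/4)/(3/4), i.e. δ^K ≤ 0.7407.
Since (3/4)^1 = 0.7500 and (3/4)^2 = 0.5625, the smallest such K is 2.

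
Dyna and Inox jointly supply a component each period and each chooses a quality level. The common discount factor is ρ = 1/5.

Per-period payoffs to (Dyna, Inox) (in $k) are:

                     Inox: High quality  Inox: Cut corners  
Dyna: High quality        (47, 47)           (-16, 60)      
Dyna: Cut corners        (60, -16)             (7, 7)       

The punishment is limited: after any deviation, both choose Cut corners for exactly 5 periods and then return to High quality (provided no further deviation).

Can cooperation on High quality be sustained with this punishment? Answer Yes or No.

IC: ρ+…+ρ^5 ≥ (60−47)/(47−7) = 13/40.
At ρ = 1/5: partial sum = 0.2499 < 0.3250. Cooperation not sustainable.

No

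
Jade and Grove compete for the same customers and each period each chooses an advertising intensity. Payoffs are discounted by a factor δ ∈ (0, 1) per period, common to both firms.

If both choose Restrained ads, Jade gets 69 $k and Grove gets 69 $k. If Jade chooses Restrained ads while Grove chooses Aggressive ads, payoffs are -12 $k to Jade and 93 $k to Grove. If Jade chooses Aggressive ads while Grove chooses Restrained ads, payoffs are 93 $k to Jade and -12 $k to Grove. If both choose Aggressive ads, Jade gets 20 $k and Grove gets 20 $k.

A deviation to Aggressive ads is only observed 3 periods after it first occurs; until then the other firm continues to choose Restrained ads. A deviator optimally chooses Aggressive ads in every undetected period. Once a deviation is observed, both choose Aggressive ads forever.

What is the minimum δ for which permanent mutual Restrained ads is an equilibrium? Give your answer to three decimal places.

Deviating for the 3 undetected periods gains 93−69 = 24 per period over cooperation, then loses 69−20 = 49 per period forever once punishment starts.
Gain: 24(1 + δ + … + δ^2); loss: 49·δ^3/(1−δ).
No profitable deviation ⇔ 24(1−δ^3) ≤ 49·δ^3, i.e. δ^3 ≥ 24/(24+49) = 24/73.
Hence δ ≥ (24/73)^(1/3) ≈ 0.690.

0.690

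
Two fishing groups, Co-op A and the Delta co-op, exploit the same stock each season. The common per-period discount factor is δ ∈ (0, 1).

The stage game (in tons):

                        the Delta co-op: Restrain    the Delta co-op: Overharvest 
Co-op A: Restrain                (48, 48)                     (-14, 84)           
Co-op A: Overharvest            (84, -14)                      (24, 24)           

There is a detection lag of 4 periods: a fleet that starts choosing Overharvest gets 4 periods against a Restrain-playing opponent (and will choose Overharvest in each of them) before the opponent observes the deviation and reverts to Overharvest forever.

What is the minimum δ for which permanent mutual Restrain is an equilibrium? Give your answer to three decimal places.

0.880

A deviator earns 84 for 4 periods, then 24 forever; cooperating earns 48 forever. Multiplying the IC by (1−δ):
48 ≥ 84(1−δ^4) + 24δ^4, so 60·δ^4 ≥ 36 and δ^4 ≥ 3/5.
δ ≥ (3/5)^(1/4) ≈ 0.880.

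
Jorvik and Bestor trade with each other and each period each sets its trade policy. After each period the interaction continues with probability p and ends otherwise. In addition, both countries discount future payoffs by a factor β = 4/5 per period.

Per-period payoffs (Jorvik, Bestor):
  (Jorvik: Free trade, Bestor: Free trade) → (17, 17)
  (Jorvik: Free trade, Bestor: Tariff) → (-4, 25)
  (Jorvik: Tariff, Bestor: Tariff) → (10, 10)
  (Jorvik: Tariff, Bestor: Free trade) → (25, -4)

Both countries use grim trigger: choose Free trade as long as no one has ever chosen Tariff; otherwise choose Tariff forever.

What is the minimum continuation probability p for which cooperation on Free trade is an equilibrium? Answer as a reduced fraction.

Expected continuation weight on next period's payoff is β·p = 4/5·p, which plays the role of the discount factor.
Cooperation requires 4/5·p ≥ (25−17)/(25−10) = 8/15, hence p ≥ 2/3.

2/3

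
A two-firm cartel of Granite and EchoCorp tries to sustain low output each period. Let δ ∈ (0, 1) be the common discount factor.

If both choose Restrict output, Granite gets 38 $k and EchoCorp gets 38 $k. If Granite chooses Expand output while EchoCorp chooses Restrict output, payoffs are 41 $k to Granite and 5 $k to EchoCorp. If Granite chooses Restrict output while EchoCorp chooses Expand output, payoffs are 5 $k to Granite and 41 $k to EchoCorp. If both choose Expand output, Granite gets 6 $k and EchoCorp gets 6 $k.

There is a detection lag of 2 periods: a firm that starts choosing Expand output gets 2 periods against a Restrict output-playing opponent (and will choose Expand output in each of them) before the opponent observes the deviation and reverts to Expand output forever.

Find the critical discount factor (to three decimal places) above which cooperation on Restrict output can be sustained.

The best deviation is to choose Expand output for all 2 undetected periods, earning 41 each, then 6 forever once detected.
Deviation value: 41(1−δ^2)/(1−δ) + 6δ^2/(1−δ); cooperation value: 38/(1−δ).
IC: 38 ≥ 41(1−δ^2) + 6δ^2 = 41 − 35δ^2.
So δ^2 ≥ 3/35, giving δ ≥ (3/35)^(1/2) ≈ 0.293.

0.293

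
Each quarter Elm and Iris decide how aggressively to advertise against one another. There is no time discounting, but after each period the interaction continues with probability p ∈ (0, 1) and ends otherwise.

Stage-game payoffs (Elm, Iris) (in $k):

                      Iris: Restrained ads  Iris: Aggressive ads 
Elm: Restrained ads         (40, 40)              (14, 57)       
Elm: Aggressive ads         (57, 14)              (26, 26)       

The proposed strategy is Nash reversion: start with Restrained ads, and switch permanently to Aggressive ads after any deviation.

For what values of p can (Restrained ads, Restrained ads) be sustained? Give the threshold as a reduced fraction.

17/31

Expected cooperation value is 40 + p·40 + p²·40 + … = 40/(1−p); deviation gives 57 + p·26/(1−p).
40 ≥ 57(1−p) + 26p ⇒ 31p ≥ 17 ⇒ p ≥ 17/31.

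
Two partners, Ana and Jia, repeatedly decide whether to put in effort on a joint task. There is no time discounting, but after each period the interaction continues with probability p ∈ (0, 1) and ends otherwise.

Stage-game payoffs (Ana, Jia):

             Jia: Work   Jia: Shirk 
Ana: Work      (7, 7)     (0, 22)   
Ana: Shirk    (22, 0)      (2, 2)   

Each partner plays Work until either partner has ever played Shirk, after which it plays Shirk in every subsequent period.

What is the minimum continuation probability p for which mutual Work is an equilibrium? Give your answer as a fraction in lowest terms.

3/4

With no time discounting, the continuation probability p plays the role of the discount factor.
Grim-trigger IC: 7/(1−p) ≥ 22 + 2p/(1−p) ⇒ p ≥ (22−7)/(22−2) = 3/4.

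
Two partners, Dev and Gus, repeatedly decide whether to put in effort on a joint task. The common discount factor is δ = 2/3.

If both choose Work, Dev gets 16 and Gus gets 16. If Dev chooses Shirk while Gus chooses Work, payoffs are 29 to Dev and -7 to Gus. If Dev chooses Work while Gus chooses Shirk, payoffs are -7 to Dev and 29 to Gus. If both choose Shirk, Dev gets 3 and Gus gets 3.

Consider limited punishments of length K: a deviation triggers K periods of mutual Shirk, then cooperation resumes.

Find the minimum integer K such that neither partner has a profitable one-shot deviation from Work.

IC: δ(1−δ^K)/(1−δ) ≥ (29−16)/(16−3) = 1.
With δ = 2/3: need 1 − δ^K ≥ 1·(1−2/3)/(2/3), i.e. δ^K ≤ 0.5000.
Since (2/3)^1 = 0.6667 and (2/3)^2 = 0.4444, the smallest such K is 2.

2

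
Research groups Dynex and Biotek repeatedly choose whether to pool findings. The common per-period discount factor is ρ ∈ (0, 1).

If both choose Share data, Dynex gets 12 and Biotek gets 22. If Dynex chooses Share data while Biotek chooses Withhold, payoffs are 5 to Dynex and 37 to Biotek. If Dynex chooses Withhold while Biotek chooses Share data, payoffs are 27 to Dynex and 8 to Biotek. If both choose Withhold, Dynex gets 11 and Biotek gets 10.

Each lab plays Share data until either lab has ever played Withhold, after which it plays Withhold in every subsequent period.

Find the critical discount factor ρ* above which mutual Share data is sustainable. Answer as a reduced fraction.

15/16

Dynex's threshold: (27−12)/(27−11) = 15/16.
Biotek's threshold: (37−22)/(37−10) = 5/9.
15/16 > 5/9, so Dynex binds and ρ* = 15/16.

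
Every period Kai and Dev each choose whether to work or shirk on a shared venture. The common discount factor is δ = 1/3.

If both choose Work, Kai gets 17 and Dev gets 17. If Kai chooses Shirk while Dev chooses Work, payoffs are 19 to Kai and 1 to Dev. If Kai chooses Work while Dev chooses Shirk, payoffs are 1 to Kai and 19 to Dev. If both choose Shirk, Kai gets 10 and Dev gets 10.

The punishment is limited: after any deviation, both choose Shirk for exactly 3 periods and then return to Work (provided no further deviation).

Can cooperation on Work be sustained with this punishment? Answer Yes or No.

Comparing payoff streams over the 4 periods until play realigns: cooperate → 17(1+δ+…+δ^3); deviate → 19 + 10(δ+…+δ^3).
Cooperation is sustained iff (17−10)(δ+…+δ^3) ≥ 19−17.
δ+…+δ^3 = 1/3·(1−(1/3)^3)/(1−1/3) = 0.4815, and (19−17)/(17−10) = 0.2857.
0.4815 ≥ 0.2857, so cooperation is sustainable.

Yes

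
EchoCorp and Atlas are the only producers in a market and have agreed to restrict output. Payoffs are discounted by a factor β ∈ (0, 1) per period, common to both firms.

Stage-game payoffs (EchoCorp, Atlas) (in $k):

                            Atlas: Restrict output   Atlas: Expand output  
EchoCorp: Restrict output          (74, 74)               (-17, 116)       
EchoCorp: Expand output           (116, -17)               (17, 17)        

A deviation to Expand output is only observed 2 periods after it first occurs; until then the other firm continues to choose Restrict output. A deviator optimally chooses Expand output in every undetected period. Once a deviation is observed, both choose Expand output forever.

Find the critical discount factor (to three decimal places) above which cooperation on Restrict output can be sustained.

0.651

The best deviation is to choose Expand output for all 2 undetected periods, earning 116 each, then 17 forever once detected.
Deviation value: 116(1−β^2)/(1−β) + 17β^2/(1−β); cooperation value: 74/(1−β).
IC: 74 ≥ 116(1−β^2) + 17β^2 = 116 − 99β^2.
So β^2 ≥ 42/99 = 14/33, giving β ≥ (14/33)^(1/2) ≈ 0.651.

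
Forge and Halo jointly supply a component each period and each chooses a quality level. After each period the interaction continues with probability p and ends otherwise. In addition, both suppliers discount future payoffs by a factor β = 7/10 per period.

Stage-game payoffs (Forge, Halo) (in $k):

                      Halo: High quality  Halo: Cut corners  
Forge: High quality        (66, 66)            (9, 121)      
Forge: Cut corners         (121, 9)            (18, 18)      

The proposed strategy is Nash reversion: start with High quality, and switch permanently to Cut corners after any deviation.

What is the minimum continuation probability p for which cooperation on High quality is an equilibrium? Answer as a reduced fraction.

Expected continuation weight on next period's payoff is β·p = 7/10·p, which plays the role of the discount factor.
Cooperation requires 7/10·p ≥ (121−66)/(121−18) = 55/103, hence p ≥ 550/721.

550/721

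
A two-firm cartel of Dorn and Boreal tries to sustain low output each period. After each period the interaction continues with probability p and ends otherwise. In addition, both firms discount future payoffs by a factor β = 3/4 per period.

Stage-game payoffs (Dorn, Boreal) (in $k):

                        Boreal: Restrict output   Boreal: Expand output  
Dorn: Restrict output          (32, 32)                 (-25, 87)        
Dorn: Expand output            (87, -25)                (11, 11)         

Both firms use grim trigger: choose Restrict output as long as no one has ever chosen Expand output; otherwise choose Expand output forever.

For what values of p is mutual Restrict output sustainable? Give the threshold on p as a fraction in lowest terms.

55/57

Expected continuation weight on next period's payoff is β·p = 3/4·p, which plays the role of the discount factor.
Cooperation requires 3/4·p ≥ (87−32)/(87−11) = 55/76, hence p ≥ 55/57.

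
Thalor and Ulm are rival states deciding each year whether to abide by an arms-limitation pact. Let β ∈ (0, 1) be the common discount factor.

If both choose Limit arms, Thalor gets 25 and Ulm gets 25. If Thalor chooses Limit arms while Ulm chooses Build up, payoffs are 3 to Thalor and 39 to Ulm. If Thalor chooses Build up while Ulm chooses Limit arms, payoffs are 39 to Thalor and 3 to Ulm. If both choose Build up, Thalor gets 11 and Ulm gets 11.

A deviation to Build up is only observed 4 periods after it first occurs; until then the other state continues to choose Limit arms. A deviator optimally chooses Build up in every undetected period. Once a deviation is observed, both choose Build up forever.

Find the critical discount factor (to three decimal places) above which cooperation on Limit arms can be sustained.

The best deviation is to choose Build up for all 4 undetected periods, earning 39 each, then 11 forever once detected.
Deviation value: 39(1−β^4)/(1−β) + 11β^4/(1−β); cooperation value: 25/(1−β).
IC: 25 ≥ 39(1−β^4) + 11β^4 = 39 − 28β^4.
So β^4 ≥ 14/28 = 1/2, giving β ≥ (1/2)^(1/4) ≈ 0.841.

0.841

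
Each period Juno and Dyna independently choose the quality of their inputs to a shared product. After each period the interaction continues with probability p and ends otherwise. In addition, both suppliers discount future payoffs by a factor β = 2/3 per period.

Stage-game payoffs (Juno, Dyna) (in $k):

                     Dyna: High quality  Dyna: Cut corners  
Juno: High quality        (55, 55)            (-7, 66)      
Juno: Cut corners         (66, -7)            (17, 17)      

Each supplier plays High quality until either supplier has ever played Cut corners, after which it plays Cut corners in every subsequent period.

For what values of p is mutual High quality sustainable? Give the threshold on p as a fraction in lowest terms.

With continuation probability p and discount β, the effective per-period discount factor is βp.
Grim-trigger IC: βp ≥ (66−55)/(66−17) = 11/49.
So p ≥ (11/49)/(2/3) = 33/98.

33/98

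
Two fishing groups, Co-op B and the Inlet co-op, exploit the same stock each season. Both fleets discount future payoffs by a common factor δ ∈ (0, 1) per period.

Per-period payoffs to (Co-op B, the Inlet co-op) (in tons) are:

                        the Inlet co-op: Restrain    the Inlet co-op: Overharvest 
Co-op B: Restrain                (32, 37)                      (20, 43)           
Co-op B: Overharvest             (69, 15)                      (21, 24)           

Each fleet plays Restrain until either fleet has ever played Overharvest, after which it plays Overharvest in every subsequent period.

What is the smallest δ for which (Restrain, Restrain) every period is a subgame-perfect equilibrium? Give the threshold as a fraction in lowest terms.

37/48

Co-op B: cooperation gives 32 each period; deviation gives 69 once then 21 forever.
  32/(1−δ) ≥ 69 + 21δ/(1−δ) ⇒ δ ≥ 37/48.
the Inlet co-op: cooperation gives 37 each period; deviation gives 43 once then 24 forever.
  δ ≥ 6/19.
Both must hold, so the binding constraint is Co-op B's: δ ≥ 37/48.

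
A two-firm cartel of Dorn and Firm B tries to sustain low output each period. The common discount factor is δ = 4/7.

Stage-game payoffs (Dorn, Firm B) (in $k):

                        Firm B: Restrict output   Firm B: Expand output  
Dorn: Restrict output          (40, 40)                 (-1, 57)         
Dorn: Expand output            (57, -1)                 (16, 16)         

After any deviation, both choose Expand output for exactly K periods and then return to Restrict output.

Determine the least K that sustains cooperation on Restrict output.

2

IC: δ(1−δ^K)/(1−δ) ≥ (57−40)/(40−16) = 17/24.
With δ = 4/7: need 1 − δ^K ≥ 17/24·(1−4/7)/(4/7), i.e. δ^K ≤ 0.4688.
Since (4/7)^1 = 0.5714 and (4/7)^2 = 0.3265, the smallest such K is 2.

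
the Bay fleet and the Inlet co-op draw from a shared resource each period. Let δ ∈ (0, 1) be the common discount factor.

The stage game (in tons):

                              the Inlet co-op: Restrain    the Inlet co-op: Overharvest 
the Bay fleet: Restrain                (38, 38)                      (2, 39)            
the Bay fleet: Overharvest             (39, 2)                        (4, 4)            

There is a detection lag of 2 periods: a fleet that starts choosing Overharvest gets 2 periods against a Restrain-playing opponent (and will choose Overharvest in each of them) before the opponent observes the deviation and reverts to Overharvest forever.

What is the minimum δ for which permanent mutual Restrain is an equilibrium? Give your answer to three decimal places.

0.169

The best deviation is to choose Overharvest for all 2 undetected periods, earning 39 each, then 4 forever once detected.
Deviation value: 39(1−δ^2)/(1−δ) + 4δ^2/(1−δ); cooperation value: 38/(1−δ).
IC: 38 ≥ 39(1−δ^2) + 4δ^2 = 39 − 35δ^2.
So δ^2 ≥ 1/35, giving δ ≥ (1/35)^(1/2) ≈ 0.169.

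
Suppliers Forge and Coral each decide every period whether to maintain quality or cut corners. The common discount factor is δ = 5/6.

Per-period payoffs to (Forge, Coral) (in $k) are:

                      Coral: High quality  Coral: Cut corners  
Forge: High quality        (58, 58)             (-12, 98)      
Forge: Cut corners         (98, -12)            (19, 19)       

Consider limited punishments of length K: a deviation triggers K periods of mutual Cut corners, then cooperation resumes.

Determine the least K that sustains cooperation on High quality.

IC: δ(1−δ^K)/(1−δ) ≥ (98−58)/(58−19) = 40/39.
With δ = 5/6: need 1 − δ^K ≥ 40/39·(1−5/6)/(5/6), i.e. δ^K ≤ 0.7949.
Since (5/6)^1 = 0.8333 and (5/6)^2 = 0.6944, the smallest such K is 2.

2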